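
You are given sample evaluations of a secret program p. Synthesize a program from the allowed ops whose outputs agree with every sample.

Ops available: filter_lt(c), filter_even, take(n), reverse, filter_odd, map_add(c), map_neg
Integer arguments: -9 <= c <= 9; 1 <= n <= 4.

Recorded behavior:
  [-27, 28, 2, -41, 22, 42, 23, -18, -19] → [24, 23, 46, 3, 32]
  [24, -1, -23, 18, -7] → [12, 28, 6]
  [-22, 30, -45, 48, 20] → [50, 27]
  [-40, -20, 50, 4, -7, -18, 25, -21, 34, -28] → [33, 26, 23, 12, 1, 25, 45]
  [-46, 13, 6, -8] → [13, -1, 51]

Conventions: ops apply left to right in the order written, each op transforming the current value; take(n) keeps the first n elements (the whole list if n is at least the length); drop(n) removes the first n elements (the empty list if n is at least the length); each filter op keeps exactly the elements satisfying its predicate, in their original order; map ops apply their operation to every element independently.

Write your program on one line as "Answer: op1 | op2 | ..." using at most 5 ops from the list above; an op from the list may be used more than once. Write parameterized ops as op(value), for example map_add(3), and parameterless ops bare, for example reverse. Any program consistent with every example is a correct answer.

map_add(-4) | map_add(-1) | filter_lt(3) | reverse | map_neg

Check, running the answer program on each example:
  [-27, 28, 2, -41, 22, 42, 23, -18, -19] -> [-31, 24, -2, -45, 18, 38, 19, -22, -23] -> [-32, 23, -3, -46, 17, 37, 18, -23, -24] -> [-32, -3, -46, -23, -24] -> [-24, -23, -46, -3, -32] -> [24, 23, 46, 3, 32]
  [24, -1, -23, 18, -7] -> [20, -5, -27, 14, -11] -> [19, -6, -28, 13, -12] -> [-6, -28, -12] -> [-12, -28, -6] -> [12, 28, 6]
  [-22, 30, -45, 48, 20] -> [-26, 26, -49, 44, 16] -> [-27, 25, -50, 43, 15] -> [-27, -50] -> [-50, -27] -> [50, 27]
  [-40, -20, 50, 4, -7, -18, 25, -21, 34, -28] -> [-44, -24, 46, 0, -11, -22, 21, -25, 30, -32] -> [-45, -25, 45, -1, -12, -23, 20, -26, 29, -33] -> [-45, -25, -1, -12, -23, -26, -33] -> [-33, -26, -23, -12, -1, -25, -45] -> [33, 26, 23, 12, 1, 25, 45]
  [-46, 13, 6, -8] -> [-50, 9, 2, -12] -> [-51, 8, 1, -13] -> [-51, 1, -13] -> [-13, 1, -51] -> [13, -1, 51]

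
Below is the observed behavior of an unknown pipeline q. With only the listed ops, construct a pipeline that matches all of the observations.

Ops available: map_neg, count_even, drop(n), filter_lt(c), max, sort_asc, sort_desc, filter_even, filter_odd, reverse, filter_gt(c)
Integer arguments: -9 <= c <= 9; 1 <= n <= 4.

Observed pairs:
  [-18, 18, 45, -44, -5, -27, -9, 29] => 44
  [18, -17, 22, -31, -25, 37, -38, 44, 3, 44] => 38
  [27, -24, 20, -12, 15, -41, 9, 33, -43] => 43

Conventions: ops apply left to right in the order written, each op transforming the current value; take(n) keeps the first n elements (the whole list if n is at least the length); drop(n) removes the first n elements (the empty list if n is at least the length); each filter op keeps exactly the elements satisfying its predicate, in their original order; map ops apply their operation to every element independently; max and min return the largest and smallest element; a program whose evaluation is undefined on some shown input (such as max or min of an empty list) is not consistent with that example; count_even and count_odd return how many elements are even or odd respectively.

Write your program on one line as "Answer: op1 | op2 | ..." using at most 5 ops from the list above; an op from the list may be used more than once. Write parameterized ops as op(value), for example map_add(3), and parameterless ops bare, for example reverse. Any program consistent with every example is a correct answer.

drop(1) | sort_desc | map_neg | drop(4) | max

Check, running the answer program on each example:
  [-18, 18, 45, -44, -5, -27, -9, 29] -> [18, 45, -44, -5, -27, -9, 29] -> [45, 29, 18, -5, -9, -27, -44] -> [-45, -29, -18, 5, 9, 27, 44] -> [9, 27, 44] -> 44
  [18, -17, 22, -31, -25, 37, -38, 44, 3, 44] -> [-17, 22, -31, -25, 37, -38, 44, 3, 44] -> [44, 44, 37, 22, 3, -17, -25, -31, -38] -> [-44, -44, -37, -22, -3, 17, 25, 31, 38] -> [-3, 17, 25, 31, 38] -> 38
  [27, -24, 20, -12, 15, -41, 9, 33, -43] -> [-24, 20, -12, 15, -41, 9, 33, -43] -> [33, 20, 15, 9, -12, -24, -41, -43] -> [-33, -20, -15, -9, 12, 24, 41, 43] -> [12, 24, 41, 43] -> 43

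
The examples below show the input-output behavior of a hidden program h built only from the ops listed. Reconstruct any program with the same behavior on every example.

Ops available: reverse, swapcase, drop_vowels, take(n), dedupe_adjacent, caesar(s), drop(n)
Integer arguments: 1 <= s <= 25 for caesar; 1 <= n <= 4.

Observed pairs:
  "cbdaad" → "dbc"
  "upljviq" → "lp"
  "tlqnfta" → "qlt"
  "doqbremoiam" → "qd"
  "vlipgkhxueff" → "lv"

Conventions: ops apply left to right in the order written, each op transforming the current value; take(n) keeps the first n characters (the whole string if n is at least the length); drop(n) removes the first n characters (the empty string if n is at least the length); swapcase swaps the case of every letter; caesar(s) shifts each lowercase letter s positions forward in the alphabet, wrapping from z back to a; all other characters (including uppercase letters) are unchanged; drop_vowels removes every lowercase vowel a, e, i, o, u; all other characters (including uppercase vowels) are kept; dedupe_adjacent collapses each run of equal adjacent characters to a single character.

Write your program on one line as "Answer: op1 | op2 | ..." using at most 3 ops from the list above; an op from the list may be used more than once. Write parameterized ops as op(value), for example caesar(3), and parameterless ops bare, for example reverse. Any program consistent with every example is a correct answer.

take(3) | drop_vowels | reverse

Check, running the answer program on each example:
  "cbdaad" -> "cbd" -> "cbd" -> "dbc"
  "upljviq" -> "upl" -> "pl" -> "lp"
  "tlqnfta" -> "tlq" -> "tlq" -> "qlt"
  "doqbremoiam" -> "doq" -> "dq" -> "qd"
  "vlipgkhxueff" -> "vli" -> "vl" -> "lv"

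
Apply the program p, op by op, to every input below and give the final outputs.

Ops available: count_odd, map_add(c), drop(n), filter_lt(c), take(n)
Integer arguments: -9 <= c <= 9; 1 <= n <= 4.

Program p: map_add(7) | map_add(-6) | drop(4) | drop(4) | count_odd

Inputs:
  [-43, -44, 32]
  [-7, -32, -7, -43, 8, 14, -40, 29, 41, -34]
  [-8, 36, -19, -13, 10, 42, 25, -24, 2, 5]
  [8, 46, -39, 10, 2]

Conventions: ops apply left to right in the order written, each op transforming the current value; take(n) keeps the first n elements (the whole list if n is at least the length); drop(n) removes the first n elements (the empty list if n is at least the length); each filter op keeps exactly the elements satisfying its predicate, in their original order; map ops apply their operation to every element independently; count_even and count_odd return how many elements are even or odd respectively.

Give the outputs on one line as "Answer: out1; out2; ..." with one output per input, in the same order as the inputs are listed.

0; 1; 1; 0

Execution, op by op:
  [-43, -44, 32] -> [-36, -37, 39] -> [-42, -43, 33] -> [] -> [] -> 0
  [-7, -32, -7, -43, 8, 14, -40, 29, 41, -34] -> [0, -25, 0, -36, 15, 21, -33, 36, 48, -27] -> [-6, -31, -6, -42, 9, 15, -39, 30, 42, -33] -> [9, 15, -39, 30, 42, -33] -> [42, -33] -> 1
  [-8, 36, -19, -13, 10, 42, 25, -24, 2, 5] -> [-1, 43, -12, -6, 17, 49, 32, -17, 9, 12] -> [-7, 37, -18, -12, 11, 43, 26, -23, 3, 6] -> [11, 43, 26, -23, 3, 6] -> [3, 6] -> 1
  [8, 46, -39, 10, 2] -> [15, 53, -32, 17, 9] -> [9, 47, -38, 11, 3] -> [3] -> [] -> 0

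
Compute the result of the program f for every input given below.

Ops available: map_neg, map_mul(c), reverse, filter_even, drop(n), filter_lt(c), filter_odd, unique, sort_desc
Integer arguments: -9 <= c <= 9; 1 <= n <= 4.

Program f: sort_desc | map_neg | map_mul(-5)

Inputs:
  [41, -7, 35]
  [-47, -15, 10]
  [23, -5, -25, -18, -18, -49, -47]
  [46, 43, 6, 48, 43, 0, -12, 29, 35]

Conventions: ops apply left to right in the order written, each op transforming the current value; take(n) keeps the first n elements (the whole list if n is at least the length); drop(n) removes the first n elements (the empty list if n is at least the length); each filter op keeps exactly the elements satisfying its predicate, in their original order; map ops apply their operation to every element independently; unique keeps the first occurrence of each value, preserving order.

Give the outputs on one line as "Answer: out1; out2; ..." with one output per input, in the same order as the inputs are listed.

Execution, op by op:
  [41, -7, 35] -> [41, 35, -7] -> [-41, -35, 7] -> [205, 175, -35]
  [-47, -15, 10] -> [10, -15, -47] -> [-10, 15, 47] -> [50, -75, -235]
  [23, -5, -25, -18, -18, -49, -47] -> [23, -5, -18, -18, -25, -47, -49] -> [-23, 5, 18, 18, 25, 47, 49] -> [115, -25, -90, -90, -125, -235, -245]
  [46, 43, 6, 48, 43, 0, -12, 29, 35] -> [48, 46, 43, 43, 35, 29, 6, 0, -12] -> [-48, -46, -43, -43, -35, -29, -6, 0, 12] -> [240, 230, 215, 215, 175, 145, 30, 0, -60]

[205, 175, -35]; [50, -75, -235]; [115, -25, -90, -90, -125, -235, -245]; [240, 230, 215, 215, 175, 145, 30, 0, -60]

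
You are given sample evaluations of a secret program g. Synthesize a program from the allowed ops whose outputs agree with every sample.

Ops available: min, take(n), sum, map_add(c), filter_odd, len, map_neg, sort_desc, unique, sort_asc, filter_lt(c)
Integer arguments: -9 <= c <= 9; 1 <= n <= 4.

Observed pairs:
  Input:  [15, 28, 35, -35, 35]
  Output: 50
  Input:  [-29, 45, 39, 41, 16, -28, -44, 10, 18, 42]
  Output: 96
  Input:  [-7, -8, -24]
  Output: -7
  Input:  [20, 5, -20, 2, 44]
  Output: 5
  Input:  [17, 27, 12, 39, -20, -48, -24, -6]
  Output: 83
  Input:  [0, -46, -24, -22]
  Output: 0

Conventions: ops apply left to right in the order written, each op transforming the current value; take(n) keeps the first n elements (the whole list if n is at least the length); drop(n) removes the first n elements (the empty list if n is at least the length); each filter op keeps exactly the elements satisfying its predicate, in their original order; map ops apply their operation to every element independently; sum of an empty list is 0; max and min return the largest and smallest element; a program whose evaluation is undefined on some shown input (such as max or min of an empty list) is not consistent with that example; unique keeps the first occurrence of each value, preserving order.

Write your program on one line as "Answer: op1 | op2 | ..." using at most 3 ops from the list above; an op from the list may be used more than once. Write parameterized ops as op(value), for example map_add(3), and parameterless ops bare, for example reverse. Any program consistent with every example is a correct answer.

filter_odd | sum

Check, running the answer program on each example:
  [15, 28, 35, -35, 35] -> [15, 35, -35, 35] -> 50
  [-29, 45, 39, 41, 16, -28, -44, 10, 18, 42] -> [-29, 45, 39, 41] -> 96
  [-7, -8, -24] -> [-7] -> -7
  [20, 5, -20, 2, 44] -> [5] -> 5
  [17, 27, 12, 39, -20, -48, -24, -6] -> [17, 27, 39] -> 83
  [0, -46, -24, -22] -> [] -> 0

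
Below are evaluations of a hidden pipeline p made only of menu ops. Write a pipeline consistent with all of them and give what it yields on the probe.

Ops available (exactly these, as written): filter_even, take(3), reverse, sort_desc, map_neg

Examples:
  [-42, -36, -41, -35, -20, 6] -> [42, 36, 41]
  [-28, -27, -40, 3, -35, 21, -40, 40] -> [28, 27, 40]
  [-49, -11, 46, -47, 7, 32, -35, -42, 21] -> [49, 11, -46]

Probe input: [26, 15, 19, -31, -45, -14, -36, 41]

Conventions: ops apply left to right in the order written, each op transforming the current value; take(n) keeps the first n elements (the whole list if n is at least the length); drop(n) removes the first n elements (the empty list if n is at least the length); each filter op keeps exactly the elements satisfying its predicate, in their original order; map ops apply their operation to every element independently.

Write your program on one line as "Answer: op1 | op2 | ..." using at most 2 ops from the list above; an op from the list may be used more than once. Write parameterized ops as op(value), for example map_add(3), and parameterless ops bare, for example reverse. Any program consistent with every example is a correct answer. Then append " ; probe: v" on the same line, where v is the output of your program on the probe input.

map_neg | take(3) ; probe: [-26, -15, -19]

Check, running the answer program on each example:
  [-42, -36, -41, -35, -20, 6] -> [42, 36, 41, 35, 20, -6] -> [42, 36, 41]
  [-28, -27, -40, 3, -35, 21, -40, 40] -> [28, 27, 40, -3, 35, -21, 40, -40] -> [28, 27, 40]
  [-49, -11, 46, -47, 7, 32, -35, -42, 21] -> [49, 11, -46, 47, -7, -32, 35, 42, -21] -> [49, 11, -46]
  probe: [26, 15, 19, -31, -45, -14, -36, 41] -> [-26, -15, -19, 31, 45, 14, 36, -41] -> [-26, -15, -19]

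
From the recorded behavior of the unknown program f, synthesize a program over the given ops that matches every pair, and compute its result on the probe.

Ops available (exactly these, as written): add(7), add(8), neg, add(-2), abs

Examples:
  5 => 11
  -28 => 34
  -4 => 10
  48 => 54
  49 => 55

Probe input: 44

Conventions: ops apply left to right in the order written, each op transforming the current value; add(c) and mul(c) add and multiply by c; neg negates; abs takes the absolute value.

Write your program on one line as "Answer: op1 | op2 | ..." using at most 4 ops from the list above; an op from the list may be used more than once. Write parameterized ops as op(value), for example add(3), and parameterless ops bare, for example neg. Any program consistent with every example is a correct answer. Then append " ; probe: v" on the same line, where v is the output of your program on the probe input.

abs | add(8) | add(-2) ; probe: 50

Check, running the answer program on each example:
  5 -> 5 -> 13 -> 11
  -28 -> 28 -> 36 -> 34
  -4 -> 4 -> 12 -> 10
  48 -> 48 -> 56 -> 54
  49 -> 49 -> 57 -> 55
  probe: 44 -> 44 -> 52 -> 50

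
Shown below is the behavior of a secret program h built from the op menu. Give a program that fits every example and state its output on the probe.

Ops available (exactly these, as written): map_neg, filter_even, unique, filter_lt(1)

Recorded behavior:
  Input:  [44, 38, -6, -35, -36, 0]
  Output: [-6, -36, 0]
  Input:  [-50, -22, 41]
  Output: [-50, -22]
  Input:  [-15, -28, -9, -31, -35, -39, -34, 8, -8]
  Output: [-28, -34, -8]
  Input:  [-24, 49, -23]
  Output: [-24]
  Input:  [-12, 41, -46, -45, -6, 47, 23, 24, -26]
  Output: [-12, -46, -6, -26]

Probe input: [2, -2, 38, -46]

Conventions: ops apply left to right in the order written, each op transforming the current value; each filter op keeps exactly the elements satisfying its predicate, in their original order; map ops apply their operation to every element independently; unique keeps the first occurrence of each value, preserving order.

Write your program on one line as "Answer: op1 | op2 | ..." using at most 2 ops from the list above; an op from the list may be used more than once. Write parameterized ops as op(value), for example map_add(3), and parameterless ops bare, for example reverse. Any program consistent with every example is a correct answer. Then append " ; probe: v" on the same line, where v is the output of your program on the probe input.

filter_lt(1) | filter_even ; probe: [-2, -46]

Check, running the answer program on each example:
  [44, 38, -6, -35, -36, 0] -> [-6, -35, -36, 0] -> [-6, -36, 0]
  [-50, -22, 41] -> [-50, -22] -> [-50, -22]
  [-15, -28, -9, -31, -35, -39, -34, 8, -8] -> [-15, -28, -9, -31, -35, -39, -34, -8] -> [-28, -34, -8]
  [-24, 49, -23] -> [-24, -23] -> [-24]
  [-12, 41, -46, -45, -6, 47, 23, 24, -26] -> [-12, -46, -45, -6, -26] -> [-12, -46, -6, -26]
  probe: [2, -2, 38, -46] -> [-2, -46] -> [-2, -46]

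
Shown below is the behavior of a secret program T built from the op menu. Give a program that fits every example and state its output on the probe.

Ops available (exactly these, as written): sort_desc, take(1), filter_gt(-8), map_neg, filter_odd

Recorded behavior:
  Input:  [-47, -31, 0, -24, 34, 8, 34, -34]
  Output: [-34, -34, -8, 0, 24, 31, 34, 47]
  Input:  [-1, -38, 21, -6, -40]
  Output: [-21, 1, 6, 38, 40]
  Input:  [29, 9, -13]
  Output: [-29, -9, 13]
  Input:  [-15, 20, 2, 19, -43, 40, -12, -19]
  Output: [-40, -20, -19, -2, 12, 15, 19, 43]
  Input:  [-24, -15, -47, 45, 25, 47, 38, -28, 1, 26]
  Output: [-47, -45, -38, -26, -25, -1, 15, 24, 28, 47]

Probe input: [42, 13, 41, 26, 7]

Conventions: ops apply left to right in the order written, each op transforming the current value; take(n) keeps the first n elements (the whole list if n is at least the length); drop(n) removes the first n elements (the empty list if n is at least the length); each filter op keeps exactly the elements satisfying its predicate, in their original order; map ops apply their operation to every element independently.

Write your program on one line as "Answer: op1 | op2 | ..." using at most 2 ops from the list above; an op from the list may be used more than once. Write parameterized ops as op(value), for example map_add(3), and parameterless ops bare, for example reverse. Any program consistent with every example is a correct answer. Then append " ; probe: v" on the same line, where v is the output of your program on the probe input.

sort_desc | map_neg ; probe: [-42, -41, -26, -13, -7]

Check, running the answer program on each example:
  [-47, -31, 0, -24, 34, 8, 34, -34] -> [34, 34, 8, 0, -24, -31, -34, -47] -> [-34, -34, -8, 0, 24, 31, 34, 47]
  [-1, -38, 21, -6, -40] -> [21, -1, -6, -38, -40] -> [-21, 1, 6, 38, 40]
  [29, 9, -13] -> [29, 9, -13] -> [-29, -9, 13]
  [-15, 20, 2, 19, -43, 40, -12, -19] -> [40, 20, 19, 2, -12, -15, -19, -43] -> [-40, -20, -19, -2, 12, 15, 19, 43]
  [-24, -15, -47, 45, 25, 47, 38, -28, 1, 26] -> [47, 45, 38, 26, 25, 1, -15, -24, -28, -47] -> [-47, -45, -38, -26, -25, -1, 15, 24, 28, 47]
  probe: [42, 13, 41, 26, 7] -> [42, 41, 26, 13, 7] -> [-42, -41, -26, -13, -7]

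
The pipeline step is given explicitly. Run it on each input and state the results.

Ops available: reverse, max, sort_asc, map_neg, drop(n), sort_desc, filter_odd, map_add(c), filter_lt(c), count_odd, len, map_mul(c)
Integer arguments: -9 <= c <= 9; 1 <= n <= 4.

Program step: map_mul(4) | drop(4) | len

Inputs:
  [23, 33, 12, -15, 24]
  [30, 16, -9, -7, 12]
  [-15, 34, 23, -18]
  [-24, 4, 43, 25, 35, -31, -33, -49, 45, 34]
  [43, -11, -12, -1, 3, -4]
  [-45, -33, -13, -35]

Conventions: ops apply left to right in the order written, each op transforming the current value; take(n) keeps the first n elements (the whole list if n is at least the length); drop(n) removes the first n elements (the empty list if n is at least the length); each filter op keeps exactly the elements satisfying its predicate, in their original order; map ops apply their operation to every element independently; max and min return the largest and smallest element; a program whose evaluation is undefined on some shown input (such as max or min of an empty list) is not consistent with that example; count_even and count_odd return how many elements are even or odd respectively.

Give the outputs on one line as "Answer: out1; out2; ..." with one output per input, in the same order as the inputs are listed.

Execution, op by op:
  [23, 33, 12, -15, 24] -> [92, 132, 48, -60, 96] -> [96] -> 1
  [30, 16, -9, -7, 12] -> [120, 64, -36, -28, 48] -> [48] -> 1
  [-15, 34, 23, -18] -> [-60, 136, 92, -72] -> [] -> 0
  [-24, 4, 43, 25, 35, -31, -33, -49, 45, 34] -> [-96, 16, 172, 100, 140, -124, -132, -196, 180, 136] -> [140, -124, -132, -196, 180, 136] -> 6
  [43, -11, -12, -1, 3, -4] -> [172, -44, -48, -4, 12, -16] -> [12, -16] -> 2
  [-45, -33, -13, -35] -> [-180, -132, -52, -140] -> [] -> 0

1; 1; 0; 6; 2; 0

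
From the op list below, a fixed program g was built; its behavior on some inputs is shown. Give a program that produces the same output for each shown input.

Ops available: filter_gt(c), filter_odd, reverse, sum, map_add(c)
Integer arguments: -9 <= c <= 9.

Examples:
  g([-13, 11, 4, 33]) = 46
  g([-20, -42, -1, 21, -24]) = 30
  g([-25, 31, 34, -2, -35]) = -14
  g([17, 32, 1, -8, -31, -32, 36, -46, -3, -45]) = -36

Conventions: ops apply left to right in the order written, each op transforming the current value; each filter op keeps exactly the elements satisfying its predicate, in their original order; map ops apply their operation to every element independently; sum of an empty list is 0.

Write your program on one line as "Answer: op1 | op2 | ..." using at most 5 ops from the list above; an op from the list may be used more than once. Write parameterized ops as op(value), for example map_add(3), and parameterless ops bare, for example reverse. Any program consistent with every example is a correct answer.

filter_odd | map_add(-3) | map_add(8) | sum

Check, running the answer program on each example:
  [-13, 11, 4, 33] -> [-13, 11, 33] -> [-16, 8, 30] -> [-8, 16, 38] -> 46
  [-20, -42, -1, 21, -24] -> [-1, 21] -> [-4, 18] -> [4, 26] -> 30
  [-25, 31, 34, -2, -35] -> [-25, 31, -35] -> [-28, 28, -38] -> [-20, 36, -30] -> -14
  [17, 32, 1, -8, -31, -32, 36, -46, -3, -45] -> [17, 1, -31, -3, -45] -> [14, -2, -34, -6, -48] -> [22, 6, -26, 2, -40] -> -36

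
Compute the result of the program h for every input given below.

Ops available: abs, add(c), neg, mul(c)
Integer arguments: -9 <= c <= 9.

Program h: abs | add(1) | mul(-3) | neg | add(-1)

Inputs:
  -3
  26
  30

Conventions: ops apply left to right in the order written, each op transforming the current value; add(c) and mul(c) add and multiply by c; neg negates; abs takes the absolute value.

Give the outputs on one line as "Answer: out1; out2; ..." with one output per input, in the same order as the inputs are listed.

11; 80; 92

Execution, op by op:
  -3 -> 3 -> 4 -> -12 -> 12 -> 11
  26 -> 26 -> 27 -> -81 -> 81 -> 80
  30 -> 30 -> 31 -> -93 -> 93 -> 92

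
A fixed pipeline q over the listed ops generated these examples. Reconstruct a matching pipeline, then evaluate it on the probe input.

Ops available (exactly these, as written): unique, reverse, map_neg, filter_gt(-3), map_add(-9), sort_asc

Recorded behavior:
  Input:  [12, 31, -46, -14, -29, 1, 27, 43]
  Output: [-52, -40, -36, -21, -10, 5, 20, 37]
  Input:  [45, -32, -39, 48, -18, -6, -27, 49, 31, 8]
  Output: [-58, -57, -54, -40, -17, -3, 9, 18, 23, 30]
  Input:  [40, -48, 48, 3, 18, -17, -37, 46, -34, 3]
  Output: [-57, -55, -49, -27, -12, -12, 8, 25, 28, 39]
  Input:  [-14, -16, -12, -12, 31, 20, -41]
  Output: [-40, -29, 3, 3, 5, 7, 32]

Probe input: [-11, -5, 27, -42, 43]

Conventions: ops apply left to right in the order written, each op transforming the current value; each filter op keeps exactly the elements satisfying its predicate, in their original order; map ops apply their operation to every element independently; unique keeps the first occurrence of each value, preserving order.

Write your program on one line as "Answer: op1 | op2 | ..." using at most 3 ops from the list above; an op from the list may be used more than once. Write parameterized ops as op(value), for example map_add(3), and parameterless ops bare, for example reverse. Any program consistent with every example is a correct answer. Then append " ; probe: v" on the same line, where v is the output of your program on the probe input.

map_neg | map_add(-9) | sort_asc ; probe: [-52, -36, -4, 2, 33]

Check, running the answer program on each example:
  [12, 31, -46, -14, -29, 1, 27, 43] -> [-12, -31, 46, 14, 29, -1, -27, -43] -> [-21, -40, 37, 5, 20, -10, -36, -52] -> [-52, -40, -36, -21, -10, 5, 20, 37]
  [45, -32, -39, 48, -18, -6, -27, 49, 31, 8] -> [-45, 32, 39, -48, 18, 6, 27, -49, -31, -8] -> [-54, 23, 30, -57, 9, -3, 18, -58, -40, -17] -> [-58, -57, -54, -40, -17, -3, 9, 18, 23, 30]
  [40, -48, 48, 3, 18, -17, -37, 46, -34, 3] -> [-40, 48, -48, -3, -18, 17, 37, -46, 34, -3] -> [-49, 39, -57, -12, -27, 8, 28, -55, 25, -12] -> [-57, -55, -49, -27, -12, -12, 8, 25, 28, 39]
  [-14, -16, -12, -12, 31, 20, -41] -> [14, 16, 12, 12, -31, -20, 41] -> [5, 7, 3, 3, -40, -29, 32] -> [-40, -29, 3, 3, 5, 7, 32]
  probe: [-11, -5, 27, -42, 43] -> [11, 5, -27, 42, -43] -> [2, -4, -36, 33, -52] -> [-52, -36, -4, 2, 33]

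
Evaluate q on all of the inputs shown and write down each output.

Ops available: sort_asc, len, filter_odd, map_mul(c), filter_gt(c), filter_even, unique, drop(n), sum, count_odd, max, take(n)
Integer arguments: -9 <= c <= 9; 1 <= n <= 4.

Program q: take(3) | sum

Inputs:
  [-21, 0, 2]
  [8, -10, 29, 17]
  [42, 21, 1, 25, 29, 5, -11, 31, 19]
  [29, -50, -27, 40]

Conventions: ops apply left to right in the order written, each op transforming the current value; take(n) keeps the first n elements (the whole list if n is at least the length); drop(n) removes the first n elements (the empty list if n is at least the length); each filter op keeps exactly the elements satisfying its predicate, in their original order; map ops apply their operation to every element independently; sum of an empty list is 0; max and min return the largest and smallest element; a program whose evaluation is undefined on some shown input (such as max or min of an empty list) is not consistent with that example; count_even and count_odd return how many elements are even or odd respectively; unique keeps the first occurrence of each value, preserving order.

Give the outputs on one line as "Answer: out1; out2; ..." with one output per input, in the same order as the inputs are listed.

Execution, op by op:
  [-21, 0, 2] -> [-21, 0, 2] -> -19
  [8, -10, 29, 17] -> [8, -10, 29] -> 27
  [42, 21, 1, 25, 29, 5, -11, 31, 19] -> [42, 21, 1] -> 64
  [29, -50, -27, 40] -> [29, -50, -27] -> -48

-19; 27; 64; -48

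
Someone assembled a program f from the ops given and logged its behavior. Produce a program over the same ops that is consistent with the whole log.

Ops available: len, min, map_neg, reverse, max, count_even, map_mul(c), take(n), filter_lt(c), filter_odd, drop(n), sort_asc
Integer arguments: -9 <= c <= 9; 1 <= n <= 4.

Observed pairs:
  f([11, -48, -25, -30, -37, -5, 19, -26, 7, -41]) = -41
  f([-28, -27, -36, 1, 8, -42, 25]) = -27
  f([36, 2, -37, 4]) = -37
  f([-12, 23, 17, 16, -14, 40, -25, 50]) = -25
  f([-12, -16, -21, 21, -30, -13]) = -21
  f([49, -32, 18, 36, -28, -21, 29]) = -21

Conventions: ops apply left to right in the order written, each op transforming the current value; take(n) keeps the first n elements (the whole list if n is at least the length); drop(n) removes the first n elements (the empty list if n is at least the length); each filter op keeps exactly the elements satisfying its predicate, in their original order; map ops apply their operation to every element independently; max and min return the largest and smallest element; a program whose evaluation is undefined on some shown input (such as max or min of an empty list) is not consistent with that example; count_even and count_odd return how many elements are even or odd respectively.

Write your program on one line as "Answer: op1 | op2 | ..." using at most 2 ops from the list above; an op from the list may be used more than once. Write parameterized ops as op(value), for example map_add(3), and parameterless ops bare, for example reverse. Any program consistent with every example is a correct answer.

filter_odd | min

Check, running the answer program on each example:
  [11, -48, -25, -30, -37, -5, 19, -26, 7, -41] -> [11, -25, -37, -5, 19, 7, -41] -> -41
  [-28, -27, -36, 1, 8, -42, 25] -> [-27, 1, 25] -> -27
  [36, 2, -37, 4] -> [-37] -> -37
  [-12, 23, 17, 16, -14, 40, -25, 50] -> [23, 17, -25] -> -25
  [-12, -16, -21, 21, -30, -13] -> [-21, 21, -13] -> -21
  [49, -32, 18, 36, -28, -21, 29] -> [49, -21, 29] -> -21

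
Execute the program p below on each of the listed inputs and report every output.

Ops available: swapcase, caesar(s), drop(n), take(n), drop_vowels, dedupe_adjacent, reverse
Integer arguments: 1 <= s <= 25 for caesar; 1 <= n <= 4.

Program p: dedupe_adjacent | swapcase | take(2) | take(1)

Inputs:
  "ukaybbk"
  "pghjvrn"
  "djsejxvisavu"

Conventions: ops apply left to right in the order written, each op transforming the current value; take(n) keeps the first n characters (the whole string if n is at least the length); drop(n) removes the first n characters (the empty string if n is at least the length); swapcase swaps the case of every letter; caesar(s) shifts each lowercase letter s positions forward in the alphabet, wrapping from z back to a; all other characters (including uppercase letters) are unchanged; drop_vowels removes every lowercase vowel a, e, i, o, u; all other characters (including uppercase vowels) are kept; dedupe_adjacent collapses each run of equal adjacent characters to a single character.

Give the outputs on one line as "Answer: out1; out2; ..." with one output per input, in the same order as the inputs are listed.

Execution, op by op:
  "ukaybbk" -> "ukaybk" -> "UKAYBK" -> "UK" -> "U"
  "pghjvrn" -> "pghjvrn" -> "PGHJVRN" -> "PG" -> "P"
  "djsejxvisavu" -> "djsejxvisavu" -> "DJSEJXVISAVU" -> "DJ" -> "D"

"U"; "P"; "D"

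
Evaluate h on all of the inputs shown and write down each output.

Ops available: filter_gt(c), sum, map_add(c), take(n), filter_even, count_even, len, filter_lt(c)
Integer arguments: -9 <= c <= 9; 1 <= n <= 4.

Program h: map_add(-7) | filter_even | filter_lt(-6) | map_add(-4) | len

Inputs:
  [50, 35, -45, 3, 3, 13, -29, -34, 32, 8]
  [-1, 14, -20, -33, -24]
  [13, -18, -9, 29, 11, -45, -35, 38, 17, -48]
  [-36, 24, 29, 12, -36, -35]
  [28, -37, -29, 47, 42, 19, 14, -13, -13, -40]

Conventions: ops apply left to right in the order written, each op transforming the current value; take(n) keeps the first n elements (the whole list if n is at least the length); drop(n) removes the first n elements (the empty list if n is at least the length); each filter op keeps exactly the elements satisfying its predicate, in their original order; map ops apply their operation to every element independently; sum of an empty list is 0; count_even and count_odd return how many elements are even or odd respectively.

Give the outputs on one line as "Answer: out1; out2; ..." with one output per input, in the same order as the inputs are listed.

Execution, op by op:
  [50, 35, -45, 3, 3, 13, -29, -34, 32, 8] -> [43, 28, -52, -4, -4, 6, -36, -41, 25, 1] -> [28, -52, -4, -4, 6, -36] -> [-52, -36] -> [-56, -40] -> 2
  [-1, 14, -20, -33, -24] -> [-8, 7, -27, -40, -31] -> [-8, -40] -> [-8, -40] -> [-12, -44] -> 2
  [13, -18, -9, 29, 11, -45, -35, 38, 17, -48] -> [6, -25, -16, 22, 4, -52, -42, 31, 10, -55] -> [6, -16, 22, 4, -52, -42, 10] -> [-16, -52, -42] -> [-20, -56, -46] -> 3
  [-36, 24, 29, 12, -36, -35] -> [-43, 17, 22, 5, -43, -42] -> [22, -42] -> [-42] -> [-46] -> 1
  [28, -37, -29, 47, 42, 19, 14, -13, -13, -40] -> [21, -44, -36, 40, 35, 12, 7, -20, -20, -47] -> [-44, -36, 40, 12, -20, -20] -> [-44, -36, -20, -20] -> [-48, -40, -24, -24] -> 4

2; 2; 3; 1; 4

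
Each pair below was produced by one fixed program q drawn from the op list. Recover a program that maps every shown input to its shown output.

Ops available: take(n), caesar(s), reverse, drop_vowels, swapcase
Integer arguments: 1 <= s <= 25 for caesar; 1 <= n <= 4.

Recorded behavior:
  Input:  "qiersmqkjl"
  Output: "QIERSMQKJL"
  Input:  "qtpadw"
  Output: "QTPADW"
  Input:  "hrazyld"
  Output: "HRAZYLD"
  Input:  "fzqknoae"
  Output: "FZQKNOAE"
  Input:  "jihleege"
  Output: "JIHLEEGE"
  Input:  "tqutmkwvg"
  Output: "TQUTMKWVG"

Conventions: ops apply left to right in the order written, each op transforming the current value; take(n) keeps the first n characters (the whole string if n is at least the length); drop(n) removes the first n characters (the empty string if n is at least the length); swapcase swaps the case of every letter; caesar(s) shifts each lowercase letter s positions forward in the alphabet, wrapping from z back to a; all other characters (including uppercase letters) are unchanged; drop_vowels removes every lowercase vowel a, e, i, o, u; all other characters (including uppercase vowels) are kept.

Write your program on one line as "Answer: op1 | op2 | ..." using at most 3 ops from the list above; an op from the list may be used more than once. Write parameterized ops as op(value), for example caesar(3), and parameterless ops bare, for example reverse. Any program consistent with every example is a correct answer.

reverse | swapcase | reverse

Check, running the answer program on each example:
  "qiersmqkjl" -> "ljkqmsreiq" -> "LJKQMSREIQ" -> "QIERSMQKJL"
  "qtpadw" -> "wdaptq" -> "WDAPTQ" -> "QTPADW"
  "hrazyld" -> "dlyzarh" -> "DLYZARH" -> "HRAZYLD"
  "fzqknoae" -> "eaonkqzf" -> "EAONKQZF" -> "FZQKNOAE"
  "jihleege" -> "egeelhij" -> "EGEELHIJ" -> "JIHLEEGE"
  "tqutmkwvg" -> "gvwkmtuqt" -> "GVWKMTUQT" -> "TQUTMKWVG"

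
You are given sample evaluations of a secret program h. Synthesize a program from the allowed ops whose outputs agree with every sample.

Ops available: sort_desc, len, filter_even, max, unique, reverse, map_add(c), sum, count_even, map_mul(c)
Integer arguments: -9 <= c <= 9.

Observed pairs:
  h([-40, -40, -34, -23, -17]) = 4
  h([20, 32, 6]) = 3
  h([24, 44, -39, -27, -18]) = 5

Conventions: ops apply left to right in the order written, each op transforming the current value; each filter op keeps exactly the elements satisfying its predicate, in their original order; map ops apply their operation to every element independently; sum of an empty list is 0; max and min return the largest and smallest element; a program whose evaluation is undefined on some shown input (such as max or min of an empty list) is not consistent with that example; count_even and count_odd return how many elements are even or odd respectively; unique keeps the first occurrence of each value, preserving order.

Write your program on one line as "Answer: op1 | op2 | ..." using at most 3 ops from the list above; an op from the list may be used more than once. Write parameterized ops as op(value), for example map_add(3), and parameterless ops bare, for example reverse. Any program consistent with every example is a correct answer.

unique | len

Check, running the answer program on each example:
  [-40, -40, -34, -23, -17] -> [-40, -34, -23, -17] -> 4
  [20, 32, 6] -> [20, 32, 6] -> 3
  [24, 44, -39, -27, -18] -> [24, 44, -39, -27, -18] -> 5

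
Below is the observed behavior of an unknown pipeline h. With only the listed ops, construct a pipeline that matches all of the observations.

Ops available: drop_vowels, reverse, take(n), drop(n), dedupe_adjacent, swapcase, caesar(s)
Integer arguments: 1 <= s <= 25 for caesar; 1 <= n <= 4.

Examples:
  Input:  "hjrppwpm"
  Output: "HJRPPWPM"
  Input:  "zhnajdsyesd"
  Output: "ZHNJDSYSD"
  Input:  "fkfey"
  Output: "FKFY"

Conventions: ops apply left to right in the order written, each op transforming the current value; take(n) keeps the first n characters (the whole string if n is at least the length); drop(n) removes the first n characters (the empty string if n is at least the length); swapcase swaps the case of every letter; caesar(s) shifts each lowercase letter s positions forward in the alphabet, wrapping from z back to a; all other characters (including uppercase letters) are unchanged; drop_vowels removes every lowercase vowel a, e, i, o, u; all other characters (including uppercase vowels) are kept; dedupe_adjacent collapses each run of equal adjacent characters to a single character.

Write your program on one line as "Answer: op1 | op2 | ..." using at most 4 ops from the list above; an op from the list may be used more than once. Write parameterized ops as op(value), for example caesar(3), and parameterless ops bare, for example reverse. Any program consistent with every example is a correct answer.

drop_vowels | reverse | swapcase | reverse

Check, running the answer program on each example:
  "hjrppwpm" -> "hjrppwpm" -> "mpwpprjh" -> "MPWPPRJH" -> "HJRPPWPM"
  "zhnajdsyesd" -> "zhnjdsysd" -> "dsysdjnhz" -> "DSYSDJNHZ" -> "ZHNJDSYSD"
  "fkfey" -> "fkfy" -> "yfkf" -> "YFKF" -> "FKFY"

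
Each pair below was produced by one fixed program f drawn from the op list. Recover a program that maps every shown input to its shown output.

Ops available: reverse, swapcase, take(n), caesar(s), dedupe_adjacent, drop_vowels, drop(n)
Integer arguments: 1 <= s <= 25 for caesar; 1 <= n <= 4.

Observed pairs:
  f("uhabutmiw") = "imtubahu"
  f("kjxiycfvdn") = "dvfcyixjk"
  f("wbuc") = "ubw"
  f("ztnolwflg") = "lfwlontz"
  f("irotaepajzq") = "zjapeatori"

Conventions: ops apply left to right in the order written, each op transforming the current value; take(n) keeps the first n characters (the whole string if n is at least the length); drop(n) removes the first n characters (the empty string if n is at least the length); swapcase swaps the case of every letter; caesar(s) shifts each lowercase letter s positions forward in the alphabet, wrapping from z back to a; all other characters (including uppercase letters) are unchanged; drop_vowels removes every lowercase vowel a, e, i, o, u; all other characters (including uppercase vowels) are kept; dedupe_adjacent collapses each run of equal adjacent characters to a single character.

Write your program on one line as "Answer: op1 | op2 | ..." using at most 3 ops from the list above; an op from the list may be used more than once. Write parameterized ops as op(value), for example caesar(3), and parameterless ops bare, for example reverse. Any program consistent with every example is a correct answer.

reverse | drop(1)

Check, running the answer program on each example:
  "uhabutmiw" -> "wimtubahu" -> "imtubahu"
  "kjxiycfvdn" -> "ndvfcyixjk" -> "dvfcyixjk"
  "wbuc" -> "cubw" -> "ubw"
  "ztnolwflg" -> "glfwlontz" -> "lfwlontz"
  "irotaepajzq" -> "qzjapeatori" -> "zjapeatori"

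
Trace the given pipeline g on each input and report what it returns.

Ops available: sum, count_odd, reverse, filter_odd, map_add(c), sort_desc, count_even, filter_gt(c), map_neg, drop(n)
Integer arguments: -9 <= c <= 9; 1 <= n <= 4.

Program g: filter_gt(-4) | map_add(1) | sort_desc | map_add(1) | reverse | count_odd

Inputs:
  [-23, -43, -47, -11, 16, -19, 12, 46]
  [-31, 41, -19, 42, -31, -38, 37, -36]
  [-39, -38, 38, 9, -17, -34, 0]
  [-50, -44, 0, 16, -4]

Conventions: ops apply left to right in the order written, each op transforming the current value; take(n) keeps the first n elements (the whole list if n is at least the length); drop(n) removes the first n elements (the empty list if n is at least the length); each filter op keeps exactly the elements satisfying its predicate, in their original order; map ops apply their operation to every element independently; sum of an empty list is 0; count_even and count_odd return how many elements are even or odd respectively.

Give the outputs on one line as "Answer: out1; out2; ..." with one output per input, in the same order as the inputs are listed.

0; 2; 1; 0

Execution, op by op:
  [-23, -43, -47, -11, 16, -19, 12, 46] -> [16, 12, 46] -> [17, 13, 47] -> [47, 17, 13] -> [48, 18, 14] -> [14, 18, 48] -> 0
  [-31, 41, -19, 42, -31, -38, 37, -36] -> [41, 42, 37] -> [42, 43, 38] -> [43, 42, 38] -> [44, 43, 39] -> [39, 43, 44] -> 2
  [-39, -38, 38, 9, -17, -34, 0] -> [38, 9, 0] -> [39, 10, 1] -> [39, 10, 1] -> [40, 11, 2] -> [2, 11, 40] -> 1
  [-50, -44, 0, 16, -4] -> [0, 16] -> [1, 17] -> [17, 1] -> [18, 2] -> [2, 18] -> 0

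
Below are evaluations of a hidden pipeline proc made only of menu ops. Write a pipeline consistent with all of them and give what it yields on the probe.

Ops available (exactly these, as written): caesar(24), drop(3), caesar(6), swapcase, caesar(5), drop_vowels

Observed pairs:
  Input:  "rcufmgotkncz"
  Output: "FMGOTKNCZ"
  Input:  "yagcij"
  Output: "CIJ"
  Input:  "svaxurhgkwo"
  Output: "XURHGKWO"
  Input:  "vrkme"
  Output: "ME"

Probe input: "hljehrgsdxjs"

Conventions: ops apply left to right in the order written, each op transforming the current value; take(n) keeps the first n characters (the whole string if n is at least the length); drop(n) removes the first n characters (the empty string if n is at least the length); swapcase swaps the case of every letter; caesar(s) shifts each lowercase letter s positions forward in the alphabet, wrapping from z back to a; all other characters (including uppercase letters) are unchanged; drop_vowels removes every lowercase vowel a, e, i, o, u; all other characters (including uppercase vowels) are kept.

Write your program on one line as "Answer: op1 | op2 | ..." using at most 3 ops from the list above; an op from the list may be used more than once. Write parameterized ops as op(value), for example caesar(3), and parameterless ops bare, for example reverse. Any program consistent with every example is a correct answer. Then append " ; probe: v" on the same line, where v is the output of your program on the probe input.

swapcase | drop(3) ; probe: "EHRGSDXJS"

Check, running the answer program on each example:
  "rcufmgotkncz" -> "RCUFMGOTKNCZ" -> "FMGOTKNCZ"
  "yagcij" -> "YAGCIJ" -> "CIJ"
  "svaxurhgkwo" -> "SVAXURHGKWO" -> "XURHGKWO"
  "vrkme" -> "VRKME" -> "ME"
  probe: "hljehrgsdxjs" -> "HLJEHRGSDXJS" -> "EHRGSDXJS"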